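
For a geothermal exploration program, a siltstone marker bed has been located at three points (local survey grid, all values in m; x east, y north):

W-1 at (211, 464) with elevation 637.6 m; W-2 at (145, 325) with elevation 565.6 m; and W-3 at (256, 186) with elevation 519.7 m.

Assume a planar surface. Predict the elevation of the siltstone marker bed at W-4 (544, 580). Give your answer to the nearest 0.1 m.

738.7 m

Let the plane be z = a·x + b·y + c.
W-2−W-1: −66a − 139b = −72;  W-3−W-1: 45a − 278b = −117.9.
Solving gives a = 0.14746, b = 0.44797.
Then c = 637.6 − a·211 − b·464 = 398.63.
At (544, 580): z = 80.2 + 259.8 + 398.63 = 738.7 m.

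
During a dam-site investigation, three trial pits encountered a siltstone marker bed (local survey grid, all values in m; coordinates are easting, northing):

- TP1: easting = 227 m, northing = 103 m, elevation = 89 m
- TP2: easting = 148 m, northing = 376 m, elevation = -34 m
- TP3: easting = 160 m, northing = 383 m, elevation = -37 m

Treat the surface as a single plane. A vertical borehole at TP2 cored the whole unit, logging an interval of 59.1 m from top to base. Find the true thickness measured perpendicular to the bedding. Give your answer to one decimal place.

Let the plane be z = a·easting + b·northing + c.
TP2−TP1: −79a + 273b = −123;  TP3−TP1: −67a + 280b = −126.
Solving gives a = 0.01097, b = −0.44738.
|∇z| = √(a²+b²) = 0.44751, so dip δ = arctan(0.44751) = 24.11°.
True thickness = vertical thickness × cos δ = 59.1 × cos 24.11° = 53.9 m.

53.9 m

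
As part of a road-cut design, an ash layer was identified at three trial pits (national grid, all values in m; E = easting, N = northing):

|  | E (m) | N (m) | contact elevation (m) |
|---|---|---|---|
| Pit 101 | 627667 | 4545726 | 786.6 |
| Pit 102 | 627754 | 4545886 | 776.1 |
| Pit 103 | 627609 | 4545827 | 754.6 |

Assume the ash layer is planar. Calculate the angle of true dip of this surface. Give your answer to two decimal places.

Let the plane be z = a·E + b·N + c.
Pit 102−Pit 101: 87a + 160b = −10.5;  Pit 103−Pit 101: −58a + 101b = −32.
Solving gives a = 0.22469, b = −0.18780.
Gradient magnitude |∇z| = √(a² + b²) = √(0.05049 + 0.03527) = 0.29284.
True dip = arctan(0.29284) = 16.32°, dipping toward NW (azimuth ≈ 310°).

16.32°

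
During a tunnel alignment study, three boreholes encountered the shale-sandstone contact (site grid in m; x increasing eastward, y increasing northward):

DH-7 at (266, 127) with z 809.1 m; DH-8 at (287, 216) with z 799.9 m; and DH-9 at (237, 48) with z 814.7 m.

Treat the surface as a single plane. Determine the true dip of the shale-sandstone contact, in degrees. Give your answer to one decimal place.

Let the plane be z = a·x + b·y + c.
DH-8−DH-7: 21a + 89b = −9.2;  DH-9−DH-7: −29a − 79b = 5.6.
Solving gives a = 0.24772, b = −0.16182.
Gradient magnitude |∇z| = √(a² + b²) = √(0.06137 + 0.02619) = 0.29589.
True dip = arctan(0.29589) = 16.5°, dipping toward WNW (azimuth ≈ 303°).

16.5°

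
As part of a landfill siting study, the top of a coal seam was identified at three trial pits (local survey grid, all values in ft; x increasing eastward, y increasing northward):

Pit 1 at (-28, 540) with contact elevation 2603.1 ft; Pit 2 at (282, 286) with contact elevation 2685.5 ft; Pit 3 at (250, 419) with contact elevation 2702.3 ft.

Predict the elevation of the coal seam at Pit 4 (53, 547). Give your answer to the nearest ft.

2642 ft

Let the plane be z = a·x + b·y + c.
Pit 2−Pit 1: 310a − 254b = 82.4;  Pit 3−Pit 1: 278a − 121b = 99.2.
Solving gives a = 0.45998, b = 0.23699.
Then c = 2603.1 − a·-28 − b·540 = 2488.01.
At (53, 547): z = 24.4 + 129.6 + 2488.01 = 2642.0 ft.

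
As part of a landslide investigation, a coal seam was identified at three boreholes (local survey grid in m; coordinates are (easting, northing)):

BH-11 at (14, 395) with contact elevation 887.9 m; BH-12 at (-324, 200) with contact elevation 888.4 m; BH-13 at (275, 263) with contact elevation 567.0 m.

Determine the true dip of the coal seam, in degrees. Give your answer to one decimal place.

Two edge vectors: BH-11→BH-12 = (-338, -195, 0.5), BH-11→BH-13 = (261, -132, -320.9).
Normal n = (BH-11→BH-12) × (BH-11→BH-13) = (62641.5, -108333.7, 95511).
So ∂z/∂E = −n_x/n_z = −0.65586 and ∂z/∂N = −n_y/n_z = 1.13425.
Gradient magnitude |∇z| = √(a² + b²) = √(0.43015 + 1.28653) = 1.31022.
True dip = arctan(1.31022) = 52.6°, dipping toward SSE (azimuth ≈ 150°).

52.6°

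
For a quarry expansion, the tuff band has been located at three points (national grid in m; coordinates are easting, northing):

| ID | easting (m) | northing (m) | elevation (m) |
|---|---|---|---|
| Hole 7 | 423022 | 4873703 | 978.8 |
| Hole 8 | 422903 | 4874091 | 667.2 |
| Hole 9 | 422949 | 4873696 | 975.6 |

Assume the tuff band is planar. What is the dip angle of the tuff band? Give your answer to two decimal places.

37.81°

Two edge vectors: Hole 7→Hole 8 = (-119, 388, -311.6), Hole 7→Hole 9 = (-73, -7, -3.2).
Normal n = (Hole 7→Hole 8) × (Hole 7→Hole 9) = (-3422.8, 22366, 29157).
So ∂z/∂easting = −n_x/n_z = 0.11739 and ∂z/∂northing = −n_y/n_z = −0.76709.
Gradient magnitude |∇z| = √(a² + b²) = √(0.01378 + 0.58842) = 0.77602.
True dip = arctan(0.77602) = 37.81°, dipping toward N (azimuth ≈ 351°).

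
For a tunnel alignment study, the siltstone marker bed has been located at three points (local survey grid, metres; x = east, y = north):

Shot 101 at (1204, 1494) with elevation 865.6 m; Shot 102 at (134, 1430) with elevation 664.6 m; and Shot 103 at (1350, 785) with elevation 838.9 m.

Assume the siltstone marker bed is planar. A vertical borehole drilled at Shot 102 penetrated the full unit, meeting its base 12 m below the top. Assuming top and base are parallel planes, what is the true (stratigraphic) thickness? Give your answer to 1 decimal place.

11.8 m

Let the plane be z = a·x + b·y + c.
Shot 102−Shot 101: −1070a − 64b = −201;  Shot 103−Shot 101: 146a − 709b = −26.7.
Solving gives a = 0.18334, b = 0.07541.
|∇z| = √(a²+b²) = 0.19824, so dip δ = arctan(0.19824) = 11.21°.
True thickness = vertical thickness × cos δ = 12 × cos 11.21° = 11.8 m.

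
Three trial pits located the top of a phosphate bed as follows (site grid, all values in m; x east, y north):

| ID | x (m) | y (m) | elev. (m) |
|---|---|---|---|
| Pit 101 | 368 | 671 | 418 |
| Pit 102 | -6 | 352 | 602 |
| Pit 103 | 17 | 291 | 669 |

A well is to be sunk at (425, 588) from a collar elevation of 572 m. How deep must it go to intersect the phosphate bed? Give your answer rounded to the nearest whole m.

Two edge vectors: Pit 101→Pit 102 = (-374, -319, 184), Pit 101→Pit 103 = (-351, -380, 251).
Normal n = (Pit 101→Pit 102) × (Pit 101→Pit 103) = (-10149, 29290, 30151).
So ∂z/∂x = −n_x/n_z = 0.33661 and ∂z/∂y = −n_y/n_z = −0.97144.
Intercept c from Pit 101: 418 − 123.87 + 651.84 = 945.97.
At (425, 588): z_contact = 143.1 − 571.2 + 945.97 = 517.8 m.
Depth below ground = 572 − 517.8 = 54 m.

54 m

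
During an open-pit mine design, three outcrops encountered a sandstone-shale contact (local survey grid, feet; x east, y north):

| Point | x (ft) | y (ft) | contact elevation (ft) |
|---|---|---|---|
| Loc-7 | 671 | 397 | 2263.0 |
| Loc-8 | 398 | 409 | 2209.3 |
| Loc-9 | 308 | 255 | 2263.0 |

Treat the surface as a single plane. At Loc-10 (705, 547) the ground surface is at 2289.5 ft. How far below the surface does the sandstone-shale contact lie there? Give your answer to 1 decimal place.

Let the plane be z = a·x + b·y + c.
Loc-8−Loc-7: −273a + 12b = −53.7;  Loc-9−Loc-7: −363a − 142b = 0.
Solving gives a = 0.17683, b = −0.45205.
Then c = 2263 − a·671 − b·397 = 2323.81.
At (705, 547): z_contact = 124.67 − 247.27 + 2323.81 = 2201.21 ft.
Depth below ground = 2289.5 − 2201.21 = 88.3 ft.

88.3 ft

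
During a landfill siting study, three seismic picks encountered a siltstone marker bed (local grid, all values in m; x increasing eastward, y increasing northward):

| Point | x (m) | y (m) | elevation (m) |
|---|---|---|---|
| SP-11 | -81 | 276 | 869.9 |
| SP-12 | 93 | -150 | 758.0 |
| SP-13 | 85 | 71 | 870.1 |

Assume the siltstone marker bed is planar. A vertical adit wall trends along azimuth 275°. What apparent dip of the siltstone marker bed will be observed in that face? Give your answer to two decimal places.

31.31°

Two edge vectors: SP-11→SP-12 = (174, -426, -111.9), SP-11→SP-13 = (166, -205, 0.2).
Normal n = (SP-11→SP-12) × (SP-11→SP-13) = (-23024.7, -18610.2, 35046).
So ∂z/∂x = −n_x/n_z = 0.65699 and ∂z/∂y = −n_y/n_z = 0.53102.
Unit vector along 275° is (sin 275°, cos 275°) = (-0.9962, 0.0872).
Slope in that direction = a·(-0.9962) + b·(0.0872) = −0.60820.
Apparent dip = arctan|0.60820| = 31.31° (true dip is 40.2°, so apparent ≤ true as expected).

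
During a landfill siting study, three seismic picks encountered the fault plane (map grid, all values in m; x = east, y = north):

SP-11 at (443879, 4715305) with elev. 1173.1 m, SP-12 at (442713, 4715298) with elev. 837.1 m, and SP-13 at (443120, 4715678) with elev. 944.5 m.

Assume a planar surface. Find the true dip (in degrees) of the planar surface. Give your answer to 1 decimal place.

16.1°

Two edge vectors: SP-11→SP-12 = (-1166, -7, -336), SP-11→SP-13 = (-759, 373, -228.6).
Normal n = (SP-11→SP-12) × (SP-11→SP-13) = (126928.2, -11523.6, -440231).
So ∂z/∂x = −n_x/n_z = 0.28832 and ∂z/∂y = −n_y/n_z = −0.02618.
Gradient magnitude |∇z| = √(a² + b²) = √(0.08313 + 0.00069) = 0.28951.
True dip = arctan(0.28951) = 16.1°, dipping toward W (azimuth ≈ 275°).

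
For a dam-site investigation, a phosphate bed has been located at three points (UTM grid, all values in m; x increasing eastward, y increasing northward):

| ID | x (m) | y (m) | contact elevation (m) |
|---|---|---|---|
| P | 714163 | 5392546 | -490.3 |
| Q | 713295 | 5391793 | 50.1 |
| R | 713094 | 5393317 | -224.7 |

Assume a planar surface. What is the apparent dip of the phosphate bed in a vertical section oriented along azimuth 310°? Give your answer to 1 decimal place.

Let the plane be z = a·x + b·y + c.
Q−P: −868a − 753b = 540.4;  R−P: −1069a + 771b = 265.6.
Solving gives a = −0.41830, b = −0.23548.
Unit vector along 310° is (sin 310°, cos 310°) = (-0.7660, 0.6428).
Slope in that direction = a·(-0.7660) + b·(0.6428) = 0.16907.
Apparent dip = arctan|0.16907| = 9.6° (true dip is 25.6°, so apparent ≤ true as expected).

9.6°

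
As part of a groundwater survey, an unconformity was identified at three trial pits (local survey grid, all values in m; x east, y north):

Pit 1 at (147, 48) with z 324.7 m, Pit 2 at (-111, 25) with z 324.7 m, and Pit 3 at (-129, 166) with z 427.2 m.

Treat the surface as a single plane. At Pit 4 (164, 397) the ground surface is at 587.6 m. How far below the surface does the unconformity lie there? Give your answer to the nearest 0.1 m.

13.1 m

Two edge vectors: Pit 1→Pit 2 = (-258, -23, 0), Pit 1→Pit 3 = (-276, 118, 102.5).
Normal n = (Pit 1→Pit 2) × (Pit 1→Pit 3) = (-2357.5, 26445, -36792).
So ∂z/∂x = −n_x/n_z = −0.06408 and ∂z/∂y = −n_y/n_z = 0.71877.
Intercept c from Pit 1: 324.7 + 9.42 − 34.50 = 299.62.
At (164, 397): z_contact = −10.51 + 285.35 + 299.62 = 574.46 m.
Depth below ground = 587.6 − 574.46 = 13.1 m.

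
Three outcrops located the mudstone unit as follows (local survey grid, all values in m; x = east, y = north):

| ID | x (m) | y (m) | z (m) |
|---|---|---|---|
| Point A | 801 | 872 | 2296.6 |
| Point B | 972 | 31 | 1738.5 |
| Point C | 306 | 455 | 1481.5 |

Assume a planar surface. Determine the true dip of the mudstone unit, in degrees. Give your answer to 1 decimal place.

51.6°

Two edge vectors: Point A→Point B = (171, -841, -558.1), Point A→Point C = (-495, -417, -815.1).
Normal n = (Point A→Point B) × (Point A→Point C) = (452771.4, 415641.6, -487602).
So ∂z/∂x = −n_x/n_z = 0.92857 and ∂z/∂y = −n_y/n_z = 0.85242.
Gradient magnitude |∇z| = √(a² + b²) = √(0.86224 + 0.72662) = 1.26050.
True dip = arctan(1.26050) = 51.6°, dipping toward SW (azimuth ≈ 227°).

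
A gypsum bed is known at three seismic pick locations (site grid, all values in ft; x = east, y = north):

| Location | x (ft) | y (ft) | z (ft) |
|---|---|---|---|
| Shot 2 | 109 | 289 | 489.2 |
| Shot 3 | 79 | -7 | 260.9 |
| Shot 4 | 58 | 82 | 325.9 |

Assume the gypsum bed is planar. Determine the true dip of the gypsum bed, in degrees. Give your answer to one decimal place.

37.5°

Two edge vectors: Shot 2→Shot 3 = (-30, -296, -228.3), Shot 2→Shot 4 = (-51, -207, -163.3).
Normal n = (Shot 2→Shot 3) × (Shot 2→Shot 4) = (1078.7, 6744.3, -8886).
So ∂z/∂x = −n_x/n_z = 0.12139 and ∂z/∂y = −n_y/n_z = 0.75898.
Gradient magnitude |∇z| = √(a² + b²) = √(0.01474 + 0.57605) = 0.76863.
True dip = arctan(0.76863) = 37.5°, dipping toward S (azimuth ≈ 189°).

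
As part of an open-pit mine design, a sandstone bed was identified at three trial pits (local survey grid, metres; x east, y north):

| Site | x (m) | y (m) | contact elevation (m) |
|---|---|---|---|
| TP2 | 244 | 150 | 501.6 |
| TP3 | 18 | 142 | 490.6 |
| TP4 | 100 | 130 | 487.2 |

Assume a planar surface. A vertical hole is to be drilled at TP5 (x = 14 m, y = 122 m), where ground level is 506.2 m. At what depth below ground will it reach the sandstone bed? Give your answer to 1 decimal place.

25.6 m

Let the plane be z = a·x + b·y + c.
TP3−TP2: −226a − 8b = −11;  TP4−TP2: −144a − 20b = −14.4.
Solving gives a = 0.03112, b = 0.49596.
Then c = 501.6 − a·244 − b·150 = 419.61.
At (14, 122): z_contact = 0.44 + 60.51 + 419.61 = 480.56 m.
Depth below ground = 506.2 − 480.56 = 25.6 m.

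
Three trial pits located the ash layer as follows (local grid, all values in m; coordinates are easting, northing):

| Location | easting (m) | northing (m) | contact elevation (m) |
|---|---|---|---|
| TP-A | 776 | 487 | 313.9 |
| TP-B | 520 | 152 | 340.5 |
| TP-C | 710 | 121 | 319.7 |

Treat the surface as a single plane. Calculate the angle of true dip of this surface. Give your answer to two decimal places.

6.22°

Two edge vectors: TP-A→TP-B = (-256, -335, 26.6), TP-A→TP-C = (-66, -366, 5.8).
Normal n = (TP-A→TP-B) × (TP-A→TP-C) = (7792.6, -270.8, 71586).
So ∂z/∂easting = −n_x/n_z = −0.10886 and ∂z/∂northing = −n_y/n_z = 0.00378.
Gradient magnitude |∇z| = √(a² + b²) = √(0.01185 + 0.00001) = 0.10892.
True dip = arctan(0.10892) = 6.22°, dipping toward E (azimuth ≈ 092°).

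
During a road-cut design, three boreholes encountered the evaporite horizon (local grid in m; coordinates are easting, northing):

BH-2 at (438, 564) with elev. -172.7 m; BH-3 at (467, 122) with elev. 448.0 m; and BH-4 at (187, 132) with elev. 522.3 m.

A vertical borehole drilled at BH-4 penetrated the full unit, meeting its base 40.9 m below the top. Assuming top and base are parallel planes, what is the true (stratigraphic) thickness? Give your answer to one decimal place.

Two edge vectors: BH-2→BH-3 = (29, -442, 620.7), BH-2→BH-4 = (-251, -432, 695).
Normal n = (BH-2→BH-3) × (BH-2→BH-4) = (-39047.6, -175950.7, -123470).
So ∂z/∂easting = −n_x/n_z = −0.31625 and ∂z/∂northing = −n_y/n_z = −1.42505.
|∇z| = √(a²+b²) = 1.45972, so dip δ = arctan(1.45972) = 55.59°.
True thickness = vertical thickness × cos δ = 40.9 × cos 55.59° = 23.1 m.

23.1 m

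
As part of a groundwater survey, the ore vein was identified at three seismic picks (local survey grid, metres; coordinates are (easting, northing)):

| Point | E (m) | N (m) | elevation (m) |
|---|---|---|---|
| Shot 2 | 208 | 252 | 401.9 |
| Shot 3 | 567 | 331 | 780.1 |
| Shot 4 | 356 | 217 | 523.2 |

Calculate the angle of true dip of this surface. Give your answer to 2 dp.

46.97°

Let the plane be z = a·E + b·N + c.
Shot 3−Shot 2: 359a + 79b = 378.2;  Shot 4−Shot 2: 148a − 35b = 121.3.
Solving gives a = 0.94075, b = 0.51230.
Gradient magnitude |∇z| = √(a² + b²) = √(0.88500 + 0.26245) = 1.07119.
True dip = arctan(1.07119) = 46.97°, dipping toward WSW (azimuth ≈ 241°).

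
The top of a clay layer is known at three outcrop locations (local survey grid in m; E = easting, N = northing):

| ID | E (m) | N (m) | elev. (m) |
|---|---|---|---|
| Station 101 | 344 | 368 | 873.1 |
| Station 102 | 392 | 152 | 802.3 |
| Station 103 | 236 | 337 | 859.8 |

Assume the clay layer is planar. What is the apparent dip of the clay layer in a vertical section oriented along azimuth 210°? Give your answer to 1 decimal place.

16.8°

Let the plane be z = a·E + b·N + c.
Station 102−Station 101: 48a − 216b = −70.8;  Station 103−Station 101: −108a − 31b = −13.3.
Solving gives a = 0.02732, b = 0.33385.
Unit vector along 210° is (sin 210°, cos 210°) = (-0.5000, -0.8660).
Slope in that direction = a·(-0.5000) + b·(-0.8660) = −0.30278.
Apparent dip = arctan|0.30278| = 16.8° (true dip is 18.5°, so apparent ≤ true as expected).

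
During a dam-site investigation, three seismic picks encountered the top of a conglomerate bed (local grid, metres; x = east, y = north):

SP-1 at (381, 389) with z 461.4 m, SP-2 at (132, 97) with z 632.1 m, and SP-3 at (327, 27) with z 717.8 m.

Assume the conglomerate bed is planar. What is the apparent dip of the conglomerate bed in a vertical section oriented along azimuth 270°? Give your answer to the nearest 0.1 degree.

10.0°

Let the plane be z = a·x + b·y + c.
SP-2−SP-1: −249a − 292b = 170.7;  SP-3−SP-1: −54a − 362b = 256.4.
Solving gives a = 0.17582, b = −0.73451.
Unit vector along 270° is (sin 270°, cos 270°) = (-1.0000, -0.0000).
Slope in that direction = a·(-1.0000) + b·(-0.0000) = −0.17582.
Apparent dip = arctan|0.17582| = 10.0° (true dip is 37.1°, so apparent ≤ true as expected).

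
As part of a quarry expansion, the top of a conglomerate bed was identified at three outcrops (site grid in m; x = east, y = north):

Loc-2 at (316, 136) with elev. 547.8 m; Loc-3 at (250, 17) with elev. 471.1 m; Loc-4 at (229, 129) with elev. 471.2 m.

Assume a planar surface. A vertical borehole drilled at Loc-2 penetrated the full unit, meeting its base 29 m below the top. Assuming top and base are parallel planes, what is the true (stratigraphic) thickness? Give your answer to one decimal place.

Two edge vectors: Loc-2→Loc-3 = (-66, -119, -76.7), Loc-2→Loc-4 = (-87, -7, -76.6).
Normal n = (Loc-2→Loc-3) × (Loc-2→Loc-4) = (8578.5, 1617.3, -9891).
So ∂z/∂x = −n_x/n_z = 0.86730 and ∂z/∂y = −n_y/n_z = 0.16351.
|∇z| = √(a²+b²) = 0.88258, so dip δ = arctan(0.88258) = 41.43°.
True thickness = vertical thickness × cos δ = 29 × cos 41.43° = 21.7 m.

21.7 m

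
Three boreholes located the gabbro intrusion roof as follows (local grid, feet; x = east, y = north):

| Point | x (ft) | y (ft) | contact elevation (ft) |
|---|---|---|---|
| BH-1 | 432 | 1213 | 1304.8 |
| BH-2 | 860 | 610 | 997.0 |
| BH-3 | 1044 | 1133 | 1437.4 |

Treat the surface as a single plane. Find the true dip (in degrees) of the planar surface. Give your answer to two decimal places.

Let the plane be z = a·x + b·y + c.
BH-2−BH-1: 428a − 603b = −307.8;  BH-3−BH-1: 612a − 80b = 132.6.
Solving gives a = 0.31237, b = 0.73217.
Gradient magnitude |∇z| = √(a² + b²) = √(0.09758 + 0.53607) = 0.79602.
True dip = arctan(0.79602) = 38.52°, dipping toward SSW (azimuth ≈ 203°).

38.52°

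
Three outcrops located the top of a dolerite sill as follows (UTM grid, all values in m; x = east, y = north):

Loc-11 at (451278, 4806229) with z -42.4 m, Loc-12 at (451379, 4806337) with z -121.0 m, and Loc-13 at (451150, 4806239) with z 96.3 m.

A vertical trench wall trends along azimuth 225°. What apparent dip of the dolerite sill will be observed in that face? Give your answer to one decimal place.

29.4°

Let the plane be z = a·x + b·y + c.
Loc-12−Loc-11: 101a + 108b = −78.6;  Loc-13−Loc-11: −128a + 10b = 138.7.
Solving gives a = −1.06280, b = 0.26614.
Unit vector along 225° is (sin 225°, cos 225°) = (-0.7071, -0.7071).
Slope in that direction = a·(-0.7071) + b·(-0.7071) = 0.56333.
Apparent dip = arctan|0.56333| = 29.4° (true dip is 47.6°, so apparent ≤ true as expected).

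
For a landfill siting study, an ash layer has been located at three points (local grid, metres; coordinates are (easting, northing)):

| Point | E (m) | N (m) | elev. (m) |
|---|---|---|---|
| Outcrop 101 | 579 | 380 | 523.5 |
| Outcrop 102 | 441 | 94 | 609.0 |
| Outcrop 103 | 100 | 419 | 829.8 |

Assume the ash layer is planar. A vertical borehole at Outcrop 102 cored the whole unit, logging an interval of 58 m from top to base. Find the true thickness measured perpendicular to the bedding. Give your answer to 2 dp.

Two edge vectors: Outcrop 101→Outcrop 102 = (-138, -286, 85.5), Outcrop 101→Outcrop 103 = (-479, 39, 306.3).
Normal n = (Outcrop 101→Outcrop 102) × (Outcrop 101→Outcrop 103) = (-90936.3, 1314.9, -142376).
So ∂z/∂E = −n_x/n_z = −0.63871 and ∂z/∂N = −n_y/n_z = 0.00924.
|∇z| = √(a²+b²) = 0.63877, so dip δ = arctan(0.63877) = 32.57°.
True thickness = vertical thickness × cos δ = 58 × cos 32.57° = 48.88 m.

48.88 m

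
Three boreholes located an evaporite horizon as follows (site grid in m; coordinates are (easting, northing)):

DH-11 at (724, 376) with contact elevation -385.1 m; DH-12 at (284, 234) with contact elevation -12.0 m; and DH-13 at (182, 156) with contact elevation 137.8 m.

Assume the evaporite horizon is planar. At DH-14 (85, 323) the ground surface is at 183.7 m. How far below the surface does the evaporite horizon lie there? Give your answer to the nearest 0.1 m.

Two edge vectors: DH-11→DH-12 = (-440, -142, 373.1), DH-11→DH-13 = (-542, -220, 522.9).
Normal n = (DH-11→DH-12) × (DH-11→DH-13) = (7830.2, 27855.8, 19836).
So ∂z/∂E = −n_x/n_z = −0.39475 and ∂z/∂N = −n_y/n_z = −1.40431.
Intercept c from DH-11: -385.1 + 285.80 + 528.02 = 428.72.
At (85, 323): z_contact = −33.55 − 453.59 + 428.72 = -58.43 m.
Depth below ground = 183.7 − (-58.43) = 242.1 m.

242.1 m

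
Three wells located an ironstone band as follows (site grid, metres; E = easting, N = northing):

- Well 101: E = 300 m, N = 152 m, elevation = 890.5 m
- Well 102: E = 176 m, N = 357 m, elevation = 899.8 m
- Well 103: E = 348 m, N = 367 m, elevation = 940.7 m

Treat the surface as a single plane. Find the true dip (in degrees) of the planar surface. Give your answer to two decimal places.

Let the plane be z = a·E + b·N + c.
Well 102−Well 101: −124a + 205b = 9.3;  Well 103−Well 101: 48a + 215b = 50.2.
Solving gives a = 0.22716, b = 0.18277.
Gradient magnitude |∇z| = √(a² + b²) = √(0.05160 + 0.03341) = 0.29156.
True dip = arctan(0.29156) = 16.25°, dipping toward SW (azimuth ≈ 231°).

16.25°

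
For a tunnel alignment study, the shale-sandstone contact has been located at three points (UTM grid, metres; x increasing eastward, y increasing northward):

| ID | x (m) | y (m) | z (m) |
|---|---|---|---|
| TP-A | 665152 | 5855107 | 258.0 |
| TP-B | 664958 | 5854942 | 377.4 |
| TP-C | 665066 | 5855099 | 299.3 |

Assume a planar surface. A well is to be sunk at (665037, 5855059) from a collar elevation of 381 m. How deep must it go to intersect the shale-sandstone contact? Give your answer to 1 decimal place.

Two edge vectors: TP-A→TP-B = (-194, -165, 119.4), TP-A→TP-C = (-86, -8, 41.3).
Normal n = (TP-A→TP-B) × (TP-A→TP-C) = (-5859.3, -2256.2, -12638).
So ∂z/∂x = −n_x/n_z = −0.463625574 and ∂z/∂y = −n_y/n_z = −0.178525083.
Intercept c from TP-A: 258 + 308381.48 + 1045283.46 = 1353922.94.
At (665037, 5855059): z_contact = −308328.16 − 1045274.89 + 1353922.94 = 319.89 m.
Depth below ground = 381 − 319.89 = 61.1 m.

61.1 m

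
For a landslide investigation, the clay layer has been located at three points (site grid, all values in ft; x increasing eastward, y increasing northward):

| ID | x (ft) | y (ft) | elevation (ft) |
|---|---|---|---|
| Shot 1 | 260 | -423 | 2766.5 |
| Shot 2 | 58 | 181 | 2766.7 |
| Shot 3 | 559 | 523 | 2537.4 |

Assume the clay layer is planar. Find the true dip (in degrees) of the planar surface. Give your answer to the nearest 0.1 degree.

21.5°

Two edge vectors: Shot 1→Shot 2 = (-202, 604, 0.2), Shot 1→Shot 3 = (299, 946, -229.1).
Normal n = (Shot 1→Shot 2) × (Shot 1→Shot 3) = (-138565.6, -46218.4, -371688).
So ∂z/∂x = −n_x/n_z = −0.37280 and ∂z/∂y = −n_y/n_z = −0.12435.
Gradient magnitude |∇z| = √(a² + b²) = √(0.13898 + 0.01546) = 0.39299.
True dip = arctan(0.39299) = 21.5°, dipping toward ENE (azimuth ≈ 072°).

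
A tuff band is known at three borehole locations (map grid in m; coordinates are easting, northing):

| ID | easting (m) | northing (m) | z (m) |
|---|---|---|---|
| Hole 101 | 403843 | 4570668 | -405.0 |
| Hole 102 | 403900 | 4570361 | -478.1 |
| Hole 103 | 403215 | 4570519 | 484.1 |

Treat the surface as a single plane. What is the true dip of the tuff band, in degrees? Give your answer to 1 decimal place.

54.7°

Let the plane be z = a·easting + b·northing + c.
Hole 102−Hole 101: 57a − 307b = −73.1;  Hole 103−Hole 101: −628a − 149b = 889.1.
Solving gives a = −1.41014, b = −0.02371.
Gradient magnitude |∇z| = √(a² + b²) = √(1.98849 + 0.00056) = 1.41034.
True dip = arctan(1.41034) = 54.7°, dipping toward E (azimuth ≈ 089°).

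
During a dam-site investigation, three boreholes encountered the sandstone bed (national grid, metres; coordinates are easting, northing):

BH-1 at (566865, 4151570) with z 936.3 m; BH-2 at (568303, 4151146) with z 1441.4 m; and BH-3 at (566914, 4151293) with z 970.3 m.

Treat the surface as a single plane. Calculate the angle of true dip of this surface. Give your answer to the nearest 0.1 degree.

Two edge vectors: BH-1→BH-2 = (1438, -424, 505.1), BH-1→BH-3 = (49, -277, 34).
Normal n = (BH-1→BH-2) × (BH-1→BH-3) = (125496.7, -24142.1, -377550).
So ∂z/∂easting = −n_x/n_z = 0.33240 and ∂z/∂northing = −n_y/n_z = −0.06394.
Gradient magnitude |∇z| = √(a² + b²) = √(0.11049 + 0.00409) = 0.33849.
True dip = arctan(0.33849) = 18.7°, dipping toward W (azimuth ≈ 281°).

18.7°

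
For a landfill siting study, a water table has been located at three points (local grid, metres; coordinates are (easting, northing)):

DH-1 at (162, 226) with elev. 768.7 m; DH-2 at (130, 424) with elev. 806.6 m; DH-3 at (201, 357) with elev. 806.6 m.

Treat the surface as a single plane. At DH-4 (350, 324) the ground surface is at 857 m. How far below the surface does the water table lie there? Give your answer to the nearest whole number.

Let the plane be z = a·E + b·N + c.
DH-2−DH-1: −32a + 198b = 37.9;  DH-3−DH-1: 39a + 131b = 37.9.
Solving gives a = 0.21314, b = 0.22586.
Then c = 768.7 − a·162 − b·226 = 683.13.
At (350, 324): z_contact = 74.6 + 73.2 + 683.13 = 830.9 m.
Depth below ground = 857 − 830.9 = 26 m.

26 m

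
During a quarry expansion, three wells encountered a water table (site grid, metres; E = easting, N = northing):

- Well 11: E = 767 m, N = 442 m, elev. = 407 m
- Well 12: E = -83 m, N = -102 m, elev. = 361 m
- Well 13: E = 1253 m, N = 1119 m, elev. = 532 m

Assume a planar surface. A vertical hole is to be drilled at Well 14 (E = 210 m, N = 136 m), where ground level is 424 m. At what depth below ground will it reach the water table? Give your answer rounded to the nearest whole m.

Let the plane be z = a·E + b·N + c.
Well 12−Well 11: −850a − 544b = −46;  Well 13−Well 11: 486a + 677b = 125.
Solving gives a = −0.11849, b = 0.26970.
Then c = 407 − a·767 − b·442 = 378.67.
At (210, 136): z_contact = −24.9 + 36.7 + 378.67 = 390.5 m.
Depth below ground = 424 − 390.5 = 34 m.

34 m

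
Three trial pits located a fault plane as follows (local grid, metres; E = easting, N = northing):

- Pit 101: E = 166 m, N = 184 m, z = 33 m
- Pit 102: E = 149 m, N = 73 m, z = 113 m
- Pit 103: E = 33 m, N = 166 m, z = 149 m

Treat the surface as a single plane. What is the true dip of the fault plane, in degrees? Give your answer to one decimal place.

44.8°

Two edge vectors: Pit 101→Pit 102 = (-17, -111, 80), Pit 101→Pit 103 = (-133, -18, 116).
Normal n = (Pit 101→Pit 102) × (Pit 101→Pit 103) = (-11436, -8668, -14457).
So ∂z/∂E = −n_x/n_z = −0.79104 and ∂z/∂N = −n_y/n_z = −0.59957.
Gradient magnitude |∇z| = √(a² + b²) = √(0.62574 + 0.35949) = 0.99258.
True dip = arctan(0.99258) = 44.8°, dipping toward NE (azimuth ≈ 053°).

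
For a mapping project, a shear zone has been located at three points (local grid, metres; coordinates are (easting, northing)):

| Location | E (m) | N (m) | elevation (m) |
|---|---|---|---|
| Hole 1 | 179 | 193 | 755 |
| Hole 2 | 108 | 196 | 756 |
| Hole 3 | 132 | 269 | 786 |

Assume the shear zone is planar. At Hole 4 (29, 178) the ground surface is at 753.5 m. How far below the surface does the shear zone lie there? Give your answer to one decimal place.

5.1 m

Two edge vectors: Hole 1→Hole 2 = (-71, 3, 1), Hole 1→Hole 3 = (-47, 76, 31).
Normal n = (Hole 1→Hole 2) × (Hole 1→Hole 3) = (17, 2154, -5255).
So ∂z/∂E = −n_x/n_z = 0.00324 and ∂z/∂N = −n_y/n_z = 0.40990.
Intercept c from Hole 1: 755 − 0.58 − 79.11 = 675.31.
At (29, 178): z_contact = 0.09 + 72.96 + 675.31 = 748.37 m.
Depth below ground = 753.5 − 748.37 = 5.1 m.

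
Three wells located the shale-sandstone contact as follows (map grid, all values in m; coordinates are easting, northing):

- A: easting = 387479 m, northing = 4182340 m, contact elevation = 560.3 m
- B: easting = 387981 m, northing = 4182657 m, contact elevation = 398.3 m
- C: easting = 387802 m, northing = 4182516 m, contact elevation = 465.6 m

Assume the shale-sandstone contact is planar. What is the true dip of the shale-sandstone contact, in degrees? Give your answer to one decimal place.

Two edge vectors: A→B = (502, 317, -162), A→C = (323, 176, -94.7).
Normal n = (A→B) × (A→C) = (-1507.9, -4786.6, -14039).
So ∂z/∂easting = −n_x/n_z = −0.10741 and ∂z/∂northing = −n_y/n_z = −0.34095.
Gradient magnitude |∇z| = √(a² + b²) = √(0.01154 + 0.11625) = 0.35747.
True dip = arctan(0.35747) = 19.7°, dipping toward NNE (azimuth ≈ 017°).

19.7°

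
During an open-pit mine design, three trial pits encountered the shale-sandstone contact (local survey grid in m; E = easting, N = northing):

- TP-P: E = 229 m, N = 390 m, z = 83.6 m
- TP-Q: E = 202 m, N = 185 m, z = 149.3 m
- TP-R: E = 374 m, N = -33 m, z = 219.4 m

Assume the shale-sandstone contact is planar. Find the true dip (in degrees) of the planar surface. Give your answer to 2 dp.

Two edge vectors: TP-P→TP-Q = (-27, -205, 65.7), TP-P→TP-R = (145, -423, 135.8).
Normal n = (TP-P→TP-Q) × (TP-P→TP-R) = (-47.9, 13193.1, 41146).
So ∂z/∂E = −n_x/n_z = 0.00116 and ∂z/∂N = −n_y/n_z = −0.32064.
Gradient magnitude |∇z| = √(a² + b²) = √(0.00000 + 0.10281) = 0.32064.
True dip = arctan(0.32064) = 17.78°, dipping toward N (azimuth ≈ 360°).

17.78°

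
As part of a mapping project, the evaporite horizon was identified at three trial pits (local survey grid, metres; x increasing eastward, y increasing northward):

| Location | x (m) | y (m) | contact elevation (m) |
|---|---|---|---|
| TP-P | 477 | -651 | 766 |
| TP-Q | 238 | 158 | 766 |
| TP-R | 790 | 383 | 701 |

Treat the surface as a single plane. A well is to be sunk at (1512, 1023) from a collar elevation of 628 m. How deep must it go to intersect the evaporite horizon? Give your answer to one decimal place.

22.8 m

Two edge vectors: TP-P→TP-Q = (-239, 809, 0), TP-P→TP-R = (313, 1034, -65).
Normal n = (TP-P→TP-Q) × (TP-P→TP-R) = (-52585, -15535, -500343).
So ∂z/∂x = −n_x/n_z = −0.105098 and ∂z/∂y = −n_y/n_z = −0.031049.
Intercept c from TP-P: 766 + 50.13 − 20.21 = 795.92.
At (1512, 1023): z_contact = −158.91 − 31.76 + 795.92 = 605.25 m.
Depth below ground = 628 − 605.25 = 22.8 m.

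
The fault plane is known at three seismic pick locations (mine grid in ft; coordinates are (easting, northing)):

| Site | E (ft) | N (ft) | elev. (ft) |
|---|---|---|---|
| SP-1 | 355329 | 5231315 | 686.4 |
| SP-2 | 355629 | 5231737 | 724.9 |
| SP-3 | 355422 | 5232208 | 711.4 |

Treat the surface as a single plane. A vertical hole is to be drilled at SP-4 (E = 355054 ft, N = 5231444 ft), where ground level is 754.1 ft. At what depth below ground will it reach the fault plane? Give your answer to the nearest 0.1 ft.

94.1 ft

Two edge vectors: SP-1→SP-2 = (300, 422, 38.5), SP-1→SP-3 = (93, 893, 25).
Normal n = (SP-1→SP-2) × (SP-1→SP-3) = (-23830.5, -3919.5, 228654).
So ∂z/∂E = −n_x/n_z = 0.104220788 and ∂z/∂N = −n_y/n_z = 0.017141620.
Intercept c from SP-1: 686.4 − 37032.67 − 89673.21 = −126019.48.
At (355054, 5231444): z_contact = 37004.01 + 89675.43 − 126019.48 = 659.95 ft.
Depth below ground = 754.1 − 659.95 = 94.1 ft.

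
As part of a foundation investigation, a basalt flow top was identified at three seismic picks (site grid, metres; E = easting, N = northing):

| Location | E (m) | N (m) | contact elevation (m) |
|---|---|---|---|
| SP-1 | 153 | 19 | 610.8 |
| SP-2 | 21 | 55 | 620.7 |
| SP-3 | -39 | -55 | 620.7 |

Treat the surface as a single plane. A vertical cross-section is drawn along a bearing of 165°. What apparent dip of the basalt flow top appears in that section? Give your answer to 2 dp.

Two edge vectors: SP-1→SP-2 = (-132, 36, 9.9), SP-1→SP-3 = (-192, -74, 9.9).
Normal n = (SP-1→SP-2) × (SP-1→SP-3) = (1089, -594, 16680).
So ∂z/∂E = −n_x/n_z = −0.06529 and ∂z/∂N = −n_y/n_z = 0.03561.
Unit vector along 165° is (sin 165°, cos 165°) = (0.2588, -0.9659).
Slope in that direction = a·(0.2588) + b·(-0.9659) = −0.05130.
Apparent dip = arctan|0.05130| = 2.94° (true dip is 4.3°, so apparent ≤ true as expected).

2.94°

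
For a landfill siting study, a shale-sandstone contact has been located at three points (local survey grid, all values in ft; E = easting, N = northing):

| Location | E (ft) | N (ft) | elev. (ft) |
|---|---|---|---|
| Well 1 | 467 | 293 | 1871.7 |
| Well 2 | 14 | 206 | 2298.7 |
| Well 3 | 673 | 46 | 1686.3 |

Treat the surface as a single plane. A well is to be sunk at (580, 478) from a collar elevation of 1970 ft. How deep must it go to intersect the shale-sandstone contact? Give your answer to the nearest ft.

Two edge vectors: Well 1→Well 2 = (-453, -87, 427), Well 1→Well 3 = (206, -247, -185.4).
Normal n = (Well 1→Well 2) × (Well 1→Well 3) = (121598.8, 3975.8, 129813).
So ∂z/∂E = −n_x/n_z = −0.93672 and ∂z/∂N = −n_y/n_z = −0.03063.
Intercept c from Well 1: 1871.7 + 437.45 + 8.97 = 2318.12.
At (580, 478): z_contact = −543.3 − 14.6 + 2318.12 = 1760.2 ft.
Depth below ground = 1970 − 1760.2 = 210 ft.

210 ft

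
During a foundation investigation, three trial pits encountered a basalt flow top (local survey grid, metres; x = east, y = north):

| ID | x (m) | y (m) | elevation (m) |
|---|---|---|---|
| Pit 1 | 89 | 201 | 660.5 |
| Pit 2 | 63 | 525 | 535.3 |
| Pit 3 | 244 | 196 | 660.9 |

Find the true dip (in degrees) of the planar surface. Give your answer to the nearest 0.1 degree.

Two edge vectors: Pit 1→Pit 2 = (-26, 324, -125.2), Pit 1→Pit 3 = (155, -5, 0.4).
Normal n = (Pit 1→Pit 2) × (Pit 1→Pit 3) = (-496.4, -19395.6, -50090).
So ∂z/∂x = −n_x/n_z = −0.00991 and ∂z/∂y = −n_y/n_z = −0.38722.
Gradient magnitude |∇z| = √(a² + b²) = √(0.00010 + 0.14994) = 0.38734.
True dip = arctan(0.38734) = 21.2°, dipping toward N (azimuth ≈ 001°).

21.2°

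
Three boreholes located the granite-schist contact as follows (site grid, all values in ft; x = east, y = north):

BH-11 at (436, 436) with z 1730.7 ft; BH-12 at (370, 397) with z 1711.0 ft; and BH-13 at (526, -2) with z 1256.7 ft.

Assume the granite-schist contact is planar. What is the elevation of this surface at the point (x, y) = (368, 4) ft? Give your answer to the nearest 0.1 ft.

Two edge vectors: BH-11→BH-12 = (-66, -39, -19.7), BH-11→BH-13 = (90, -438, -474).
Normal n = (BH-11→BH-12) × (BH-11→BH-13) = (9857.4, -33057, 32418).
So ∂z/∂x = −n_x/n_z = −0.30407 and ∂z/∂y = −n_y/n_z = 1.01971.
Intercept c from BH-11: 1730.7 + 132.58 − 444.59 = 1418.68.
At (368, 4): z = −111.9 + 4.1 + 1418.68 = 1310.9 ft.

1310.9 ft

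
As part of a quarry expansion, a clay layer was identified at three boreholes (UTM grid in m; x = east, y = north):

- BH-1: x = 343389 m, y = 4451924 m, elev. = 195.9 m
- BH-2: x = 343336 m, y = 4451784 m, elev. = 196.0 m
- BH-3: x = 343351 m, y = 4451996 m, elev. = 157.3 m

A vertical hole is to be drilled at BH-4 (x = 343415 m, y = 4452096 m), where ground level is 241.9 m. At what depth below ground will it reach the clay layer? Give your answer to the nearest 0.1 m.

Two edge vectors: BH-1→BH-2 = (-53, -140, 0.1), BH-1→BH-3 = (-38, 72, -38.6).
Normal n = (BH-1→BH-2) × (BH-1→BH-3) = (5396.8, -2049.6, -9136).
So ∂z/∂x = −n_x/n_z = 0.590718039 and ∂z/∂y = −n_y/n_z = −0.224343257.
Intercept c from BH-1: 195.9 − 202846.08 + 998759.13 = 796108.96.
At (343415, 4452096): z_contact = 202861.44 − 998797.72 + 796108.96 = 172.67 m.
Depth below ground = 241.9 − 172.67 = 69.2 m.

69.2 m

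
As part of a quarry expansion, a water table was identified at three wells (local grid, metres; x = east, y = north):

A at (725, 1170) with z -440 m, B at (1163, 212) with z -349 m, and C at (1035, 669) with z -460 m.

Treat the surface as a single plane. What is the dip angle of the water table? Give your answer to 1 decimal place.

43.9°

Let the plane be z = a·x + b·y + c.
B−A: 438a − 958b = 91;  C−A: 310a − 501b = −20.
Solving gives a = −0.83504, b = −0.47677.
Gradient magnitude |∇z| = √(a² + b²) = √(0.69730 + 0.22731) = 0.96157.
True dip = arctan(0.96157) = 43.9°, dipping toward ENE (azimuth ≈ 060°).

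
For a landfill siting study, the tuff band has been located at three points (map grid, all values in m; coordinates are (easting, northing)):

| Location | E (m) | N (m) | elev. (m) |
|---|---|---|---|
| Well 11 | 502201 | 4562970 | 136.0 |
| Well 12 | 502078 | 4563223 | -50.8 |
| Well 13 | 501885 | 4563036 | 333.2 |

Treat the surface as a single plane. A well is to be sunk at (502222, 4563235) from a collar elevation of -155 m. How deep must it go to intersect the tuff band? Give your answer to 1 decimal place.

Let the plane be z = a·E + b·N + c.
Well 12−Well 11: −123a + 253b = −186.8;  Well 13−Well 11: −316a + 66b = 197.2.
Solving gives a = −0.866217458, b = −1.159465404.
Then c = 136 − a·502201 − b·4562970 = 5725757.13.
At (502222, 4563235): z_contact = −435033.46 − 5290913.11 + 5725757.13 = -189.45 m.
Depth below ground = -155 − (-189.45) = 34.4 m.

34.4 m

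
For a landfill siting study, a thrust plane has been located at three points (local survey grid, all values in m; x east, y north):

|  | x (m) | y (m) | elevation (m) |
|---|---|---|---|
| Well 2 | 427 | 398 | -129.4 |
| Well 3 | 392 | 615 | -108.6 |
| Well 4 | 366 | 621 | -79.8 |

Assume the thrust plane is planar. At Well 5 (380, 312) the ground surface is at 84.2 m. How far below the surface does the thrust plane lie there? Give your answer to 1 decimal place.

Two edge vectors: Well 2→Well 3 = (-35, 217, 20.8), Well 2→Well 4 = (-61, 223, 49.6).
Normal n = (Well 2→Well 3) × (Well 2→Well 4) = (6124.8, 467.2, 5432).
So ∂z/∂x = −n_x/n_z = −1.12754 and ∂z/∂y = −n_y/n_z = −0.08601.
Intercept c from Well 2: -129.4 + 481.46 + 34.23 = 386.29.
At (380, 312): z_contact = −428.47 − 26.83 + 386.29 = -69.01 m.
Depth below ground = 84.2 − (-69.01) = 153.2 m.

153.2 m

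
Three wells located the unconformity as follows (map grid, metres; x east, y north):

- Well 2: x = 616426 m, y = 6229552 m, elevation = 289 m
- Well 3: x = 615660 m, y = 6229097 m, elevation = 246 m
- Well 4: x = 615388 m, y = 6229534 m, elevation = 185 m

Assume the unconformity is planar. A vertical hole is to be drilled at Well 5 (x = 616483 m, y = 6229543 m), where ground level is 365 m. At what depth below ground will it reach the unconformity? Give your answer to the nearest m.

Let the plane be z = a·x + b·y + c.
Well 3−Well 2: −766a − 455b = −43;  Well 4−Well 2: −1038a − 18b = −104.
Solving gives a = 0.10151755, b = −0.07640098.
Then c = 289 − a·616426 − b·6229552 = 413654.79.
At (616483, 6229543): z_contact = 62583.8 − 475943.2 + 413654.79 = 295.5 m.
Depth below ground = 365 − 295.5 = 70 m.

70 m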